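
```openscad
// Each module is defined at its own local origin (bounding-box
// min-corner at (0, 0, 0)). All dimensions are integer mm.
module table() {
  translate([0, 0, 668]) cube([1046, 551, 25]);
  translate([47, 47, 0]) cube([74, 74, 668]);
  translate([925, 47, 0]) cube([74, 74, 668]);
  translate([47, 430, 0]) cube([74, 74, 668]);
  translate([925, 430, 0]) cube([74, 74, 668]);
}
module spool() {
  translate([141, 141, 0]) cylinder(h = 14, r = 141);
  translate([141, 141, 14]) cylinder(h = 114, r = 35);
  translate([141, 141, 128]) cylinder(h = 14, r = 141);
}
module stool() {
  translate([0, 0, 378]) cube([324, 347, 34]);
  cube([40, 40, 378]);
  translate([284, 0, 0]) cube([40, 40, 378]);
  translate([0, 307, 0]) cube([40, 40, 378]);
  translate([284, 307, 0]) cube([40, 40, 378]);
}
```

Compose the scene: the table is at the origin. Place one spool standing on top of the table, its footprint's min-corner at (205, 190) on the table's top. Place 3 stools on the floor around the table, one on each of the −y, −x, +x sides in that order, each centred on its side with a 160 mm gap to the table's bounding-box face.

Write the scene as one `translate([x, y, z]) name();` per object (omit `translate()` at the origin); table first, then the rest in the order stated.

table();
translate([205, 190, 693]) spool();
translate([361, -507, 0]) stool();
translate([-484, 102, 0]) stool();
translate([1206, 102, 0]) stool();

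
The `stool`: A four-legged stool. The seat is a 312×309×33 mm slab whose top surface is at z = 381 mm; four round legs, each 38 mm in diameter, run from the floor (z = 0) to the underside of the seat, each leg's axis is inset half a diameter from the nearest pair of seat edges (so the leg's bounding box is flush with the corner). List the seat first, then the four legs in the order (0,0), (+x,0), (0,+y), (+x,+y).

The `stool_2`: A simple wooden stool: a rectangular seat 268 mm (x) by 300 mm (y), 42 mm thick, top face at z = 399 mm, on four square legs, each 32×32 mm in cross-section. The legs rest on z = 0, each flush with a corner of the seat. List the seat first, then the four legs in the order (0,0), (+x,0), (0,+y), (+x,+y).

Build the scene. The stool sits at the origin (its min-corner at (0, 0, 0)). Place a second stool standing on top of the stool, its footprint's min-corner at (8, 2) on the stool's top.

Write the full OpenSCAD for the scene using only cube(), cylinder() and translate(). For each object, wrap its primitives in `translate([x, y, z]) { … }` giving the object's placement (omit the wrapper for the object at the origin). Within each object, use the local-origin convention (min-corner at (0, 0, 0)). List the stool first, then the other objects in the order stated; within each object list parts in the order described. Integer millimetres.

translate([0, 0, 348]) cube([312, 309, 33]);
translate([19, 19, 0]) cylinder(h = 348, r = 19);
translate([293, 19, 0]) cylinder(h = 348, r = 19);
translate([19, 290, 0]) cylinder(h = 348, r = 19);
translate([293, 290, 0]) cylinder(h = 348, r = 19);
translate([8, 2, 381]) {
  translate([0, 0, 357]) cube([268, 300, 42]);
  cube([32, 32, 357]);
  translate([236, 0, 0]) cube([32, 32, 357]);
  translate([0, 268, 0]) cube([32, 32, 357]);
  translate([236, 268, 0]) cube([32, 32, 357]);
}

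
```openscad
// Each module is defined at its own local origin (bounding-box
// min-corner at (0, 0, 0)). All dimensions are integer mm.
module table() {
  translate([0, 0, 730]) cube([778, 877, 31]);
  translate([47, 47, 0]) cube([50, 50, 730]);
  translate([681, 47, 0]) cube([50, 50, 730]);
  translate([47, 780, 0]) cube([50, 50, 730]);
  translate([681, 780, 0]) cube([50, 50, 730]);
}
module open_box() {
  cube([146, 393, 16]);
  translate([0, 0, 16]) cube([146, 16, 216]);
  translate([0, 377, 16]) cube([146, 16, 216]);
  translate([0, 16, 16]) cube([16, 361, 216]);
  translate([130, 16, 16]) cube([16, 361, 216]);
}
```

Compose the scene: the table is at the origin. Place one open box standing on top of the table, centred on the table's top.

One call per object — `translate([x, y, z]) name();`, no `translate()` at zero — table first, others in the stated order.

table();
translate([316, 242, 761]) open_box();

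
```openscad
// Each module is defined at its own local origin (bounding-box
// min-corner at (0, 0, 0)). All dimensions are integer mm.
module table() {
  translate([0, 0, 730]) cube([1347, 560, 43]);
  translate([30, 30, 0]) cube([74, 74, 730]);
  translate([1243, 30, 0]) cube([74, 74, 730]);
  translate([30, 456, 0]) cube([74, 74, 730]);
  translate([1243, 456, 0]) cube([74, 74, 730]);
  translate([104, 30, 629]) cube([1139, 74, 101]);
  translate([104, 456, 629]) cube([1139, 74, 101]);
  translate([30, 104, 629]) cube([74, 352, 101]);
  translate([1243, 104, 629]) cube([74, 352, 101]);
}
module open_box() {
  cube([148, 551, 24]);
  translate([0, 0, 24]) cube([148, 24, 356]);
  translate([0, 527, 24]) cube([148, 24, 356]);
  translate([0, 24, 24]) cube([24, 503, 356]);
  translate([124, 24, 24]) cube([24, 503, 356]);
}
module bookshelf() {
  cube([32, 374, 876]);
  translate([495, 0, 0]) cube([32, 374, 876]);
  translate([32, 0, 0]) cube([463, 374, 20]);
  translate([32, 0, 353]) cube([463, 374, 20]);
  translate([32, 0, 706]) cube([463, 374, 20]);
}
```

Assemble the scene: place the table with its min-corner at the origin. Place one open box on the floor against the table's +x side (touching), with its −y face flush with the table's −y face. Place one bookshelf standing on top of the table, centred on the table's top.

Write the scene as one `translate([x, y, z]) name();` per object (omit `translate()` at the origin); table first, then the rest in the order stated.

table();
translate([1347, 0, 0]) open_box();
translate([410, 93, 773]) bookshelf();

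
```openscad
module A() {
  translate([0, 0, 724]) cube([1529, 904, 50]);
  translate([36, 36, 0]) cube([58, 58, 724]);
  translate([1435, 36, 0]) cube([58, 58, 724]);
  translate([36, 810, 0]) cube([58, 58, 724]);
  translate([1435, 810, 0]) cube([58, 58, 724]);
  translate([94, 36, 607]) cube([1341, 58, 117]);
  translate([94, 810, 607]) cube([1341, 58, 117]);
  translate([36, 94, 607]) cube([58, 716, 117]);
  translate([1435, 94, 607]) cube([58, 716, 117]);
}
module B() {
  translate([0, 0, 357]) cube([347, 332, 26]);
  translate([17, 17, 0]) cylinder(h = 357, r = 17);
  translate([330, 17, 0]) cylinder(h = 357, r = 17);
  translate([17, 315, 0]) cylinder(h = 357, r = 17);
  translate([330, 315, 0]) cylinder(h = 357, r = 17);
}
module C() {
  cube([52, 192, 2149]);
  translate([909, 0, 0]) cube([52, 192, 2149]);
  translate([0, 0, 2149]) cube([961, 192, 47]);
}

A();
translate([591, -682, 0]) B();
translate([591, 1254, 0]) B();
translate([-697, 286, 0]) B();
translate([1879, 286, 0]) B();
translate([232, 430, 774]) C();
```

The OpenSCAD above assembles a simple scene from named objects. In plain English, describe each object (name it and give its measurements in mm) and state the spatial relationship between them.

A is a table with a 1529×904 mm rectangular top, 50 mm thick, top surface at z = 774 mm, supported by four 58×58 mm square legs, each inset 36 mm from the nearest pair of top edges, running from the floor. Four apron rails, 58 mm thick and 117 mm tall, run between adjacent legs with their top edges flush with the underside of the top and their outer faces flush with the legs' outer faces.

B is a simple wooden stool: a rectangular seat 347 mm (x) by 332 mm (y), 26 mm thick, top face at z = 383 mm, on four round legs, each 34 mm in diameter. The legs rest on z = 0, each leg's axis is inset half a diameter from the nearest pair of seat edges (so the leg's bounding box is flush with the corner).

C is a rectangular door frame: two vertical jambs of 52×192 mm section, 2149 mm tall, with a clear opening 857 mm wide between their inner faces. A header 47 mm tall and 192 mm deep lies on top of the jambs and spans the full outside width.

Four stools sit around the table at the −y, +y, −x, +x sides. The door frame is on top of the table.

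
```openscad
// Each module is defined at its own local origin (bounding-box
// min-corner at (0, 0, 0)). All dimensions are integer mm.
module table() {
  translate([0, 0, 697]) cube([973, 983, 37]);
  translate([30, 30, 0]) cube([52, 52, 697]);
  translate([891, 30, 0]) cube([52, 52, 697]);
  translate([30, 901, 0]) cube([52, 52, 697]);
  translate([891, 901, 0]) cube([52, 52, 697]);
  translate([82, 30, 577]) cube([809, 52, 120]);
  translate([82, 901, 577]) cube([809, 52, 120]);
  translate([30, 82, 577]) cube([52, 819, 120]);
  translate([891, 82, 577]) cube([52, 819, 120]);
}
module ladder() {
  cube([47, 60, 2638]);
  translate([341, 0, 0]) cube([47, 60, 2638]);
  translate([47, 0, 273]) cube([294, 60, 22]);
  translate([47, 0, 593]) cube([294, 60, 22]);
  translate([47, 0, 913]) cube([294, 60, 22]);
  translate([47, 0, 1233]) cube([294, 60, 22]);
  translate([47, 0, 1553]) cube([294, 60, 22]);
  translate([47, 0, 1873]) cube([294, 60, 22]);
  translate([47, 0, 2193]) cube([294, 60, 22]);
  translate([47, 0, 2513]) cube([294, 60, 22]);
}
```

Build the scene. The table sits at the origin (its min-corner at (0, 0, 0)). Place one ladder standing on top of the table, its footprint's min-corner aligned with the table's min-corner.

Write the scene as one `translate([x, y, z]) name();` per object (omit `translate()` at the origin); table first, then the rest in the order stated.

table();
translate([0, 0, 734]) ladder();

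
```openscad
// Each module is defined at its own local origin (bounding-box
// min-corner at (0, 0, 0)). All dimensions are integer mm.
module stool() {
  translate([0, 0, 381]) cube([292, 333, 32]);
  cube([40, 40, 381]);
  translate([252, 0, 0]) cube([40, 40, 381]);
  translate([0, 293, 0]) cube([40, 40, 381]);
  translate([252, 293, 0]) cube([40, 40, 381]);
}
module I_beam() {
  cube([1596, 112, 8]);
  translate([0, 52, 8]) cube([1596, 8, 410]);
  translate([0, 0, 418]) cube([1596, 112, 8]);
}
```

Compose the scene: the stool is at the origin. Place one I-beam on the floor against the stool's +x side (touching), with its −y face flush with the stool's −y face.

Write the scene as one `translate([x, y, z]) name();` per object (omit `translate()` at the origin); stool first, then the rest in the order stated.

stool();
translate([292, 0, 0]) I_beam();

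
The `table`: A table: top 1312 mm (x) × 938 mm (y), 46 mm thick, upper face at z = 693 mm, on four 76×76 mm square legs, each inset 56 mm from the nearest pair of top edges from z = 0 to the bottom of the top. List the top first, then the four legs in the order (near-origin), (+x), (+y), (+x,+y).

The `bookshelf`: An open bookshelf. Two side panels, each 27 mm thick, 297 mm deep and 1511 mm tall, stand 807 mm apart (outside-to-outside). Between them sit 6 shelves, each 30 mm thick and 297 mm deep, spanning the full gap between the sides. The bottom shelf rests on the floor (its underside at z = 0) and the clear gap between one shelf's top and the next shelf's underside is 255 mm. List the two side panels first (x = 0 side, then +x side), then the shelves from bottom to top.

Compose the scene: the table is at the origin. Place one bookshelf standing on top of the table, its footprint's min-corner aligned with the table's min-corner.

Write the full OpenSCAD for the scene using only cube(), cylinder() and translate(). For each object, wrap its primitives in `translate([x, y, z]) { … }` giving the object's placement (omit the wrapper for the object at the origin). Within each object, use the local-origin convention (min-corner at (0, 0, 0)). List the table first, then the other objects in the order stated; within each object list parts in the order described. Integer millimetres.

translate([0, 0, 647]) cube([1312, 938, 46]);
translate([56, 56, 0]) cube([76, 76, 647]);
translate([1180, 56, 0]) cube([76, 76, 647]);
translate([56, 806, 0]) cube([76, 76, 647]);
translate([1180, 806, 0]) cube([76, 76, 647]);
translate([0, 0, 693]) {
  cube([27, 297, 1511]);
  translate([780, 0, 0]) cube([27, 297, 1511]);
  translate([27, 0, 0]) cube([753, 297, 30]);
  translate([27, 0, 285]) cube([753, 297, 30]);
  translate([27, 0, 570]) cube([753, 297, 30]);
  translate([27, 0, 855]) cube([753, 297, 30]);
  translate([27, 0, 1140]) cube([753, 297, 30]);
  translate([27, 0, 1425]) cube([753, 297, 30]);
}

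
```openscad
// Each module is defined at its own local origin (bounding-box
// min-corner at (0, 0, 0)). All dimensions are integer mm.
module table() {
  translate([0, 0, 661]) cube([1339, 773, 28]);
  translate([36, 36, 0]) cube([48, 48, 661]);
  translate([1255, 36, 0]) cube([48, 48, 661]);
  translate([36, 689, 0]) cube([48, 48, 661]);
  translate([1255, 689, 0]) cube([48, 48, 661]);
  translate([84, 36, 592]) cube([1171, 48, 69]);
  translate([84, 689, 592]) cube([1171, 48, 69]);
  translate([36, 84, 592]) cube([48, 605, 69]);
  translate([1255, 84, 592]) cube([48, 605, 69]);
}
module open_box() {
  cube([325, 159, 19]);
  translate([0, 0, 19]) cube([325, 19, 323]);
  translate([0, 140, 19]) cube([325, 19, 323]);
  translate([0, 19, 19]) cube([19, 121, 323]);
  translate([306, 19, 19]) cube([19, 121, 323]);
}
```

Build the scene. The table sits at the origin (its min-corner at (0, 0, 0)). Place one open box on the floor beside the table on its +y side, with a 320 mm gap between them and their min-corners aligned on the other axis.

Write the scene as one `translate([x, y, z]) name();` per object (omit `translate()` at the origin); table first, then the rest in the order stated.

table();
translate([0, 1093, 0]) open_box();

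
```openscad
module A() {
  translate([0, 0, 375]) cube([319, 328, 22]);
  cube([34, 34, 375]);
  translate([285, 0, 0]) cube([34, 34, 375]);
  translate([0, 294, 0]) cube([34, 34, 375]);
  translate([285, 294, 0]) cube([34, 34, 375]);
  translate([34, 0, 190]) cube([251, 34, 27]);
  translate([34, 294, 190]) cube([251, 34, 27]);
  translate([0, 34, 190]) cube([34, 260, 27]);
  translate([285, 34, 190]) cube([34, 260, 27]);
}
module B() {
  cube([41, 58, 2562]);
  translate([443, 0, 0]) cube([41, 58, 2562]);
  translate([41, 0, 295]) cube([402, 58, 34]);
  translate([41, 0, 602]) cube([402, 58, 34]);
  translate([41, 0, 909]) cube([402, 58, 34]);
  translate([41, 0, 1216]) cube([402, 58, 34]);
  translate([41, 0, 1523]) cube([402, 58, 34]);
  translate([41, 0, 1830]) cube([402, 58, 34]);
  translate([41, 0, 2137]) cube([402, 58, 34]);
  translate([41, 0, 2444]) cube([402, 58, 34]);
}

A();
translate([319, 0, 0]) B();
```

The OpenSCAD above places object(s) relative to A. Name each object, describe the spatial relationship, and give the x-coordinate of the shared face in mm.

The stool's +x face and the ladder's −x face are both at x = 319 mm.

A is a stool. B is a ladder. The ladder is against the stool's +x side, with their −y faces flush. The x-coordinate of the shared face is 319 mm.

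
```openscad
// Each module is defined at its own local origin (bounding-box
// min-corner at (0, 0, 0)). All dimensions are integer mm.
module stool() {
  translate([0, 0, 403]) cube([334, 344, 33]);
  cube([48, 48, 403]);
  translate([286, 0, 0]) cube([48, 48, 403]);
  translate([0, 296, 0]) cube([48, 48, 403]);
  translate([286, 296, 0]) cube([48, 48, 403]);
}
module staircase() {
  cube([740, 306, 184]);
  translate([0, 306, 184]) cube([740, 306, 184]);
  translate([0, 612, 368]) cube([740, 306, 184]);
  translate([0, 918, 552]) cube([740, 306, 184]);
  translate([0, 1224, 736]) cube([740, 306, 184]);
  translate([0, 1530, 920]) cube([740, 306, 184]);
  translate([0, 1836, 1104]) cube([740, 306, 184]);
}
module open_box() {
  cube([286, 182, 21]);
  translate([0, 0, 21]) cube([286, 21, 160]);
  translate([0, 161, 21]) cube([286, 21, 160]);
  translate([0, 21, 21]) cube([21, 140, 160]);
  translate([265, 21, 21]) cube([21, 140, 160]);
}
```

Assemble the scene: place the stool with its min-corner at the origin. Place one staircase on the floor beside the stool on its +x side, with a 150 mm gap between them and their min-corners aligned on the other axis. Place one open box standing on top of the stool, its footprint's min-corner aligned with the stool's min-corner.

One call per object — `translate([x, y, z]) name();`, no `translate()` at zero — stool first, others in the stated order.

stool();
translate([484, 0, 0]) staircase();
translate([0, 0, 436]) open_box();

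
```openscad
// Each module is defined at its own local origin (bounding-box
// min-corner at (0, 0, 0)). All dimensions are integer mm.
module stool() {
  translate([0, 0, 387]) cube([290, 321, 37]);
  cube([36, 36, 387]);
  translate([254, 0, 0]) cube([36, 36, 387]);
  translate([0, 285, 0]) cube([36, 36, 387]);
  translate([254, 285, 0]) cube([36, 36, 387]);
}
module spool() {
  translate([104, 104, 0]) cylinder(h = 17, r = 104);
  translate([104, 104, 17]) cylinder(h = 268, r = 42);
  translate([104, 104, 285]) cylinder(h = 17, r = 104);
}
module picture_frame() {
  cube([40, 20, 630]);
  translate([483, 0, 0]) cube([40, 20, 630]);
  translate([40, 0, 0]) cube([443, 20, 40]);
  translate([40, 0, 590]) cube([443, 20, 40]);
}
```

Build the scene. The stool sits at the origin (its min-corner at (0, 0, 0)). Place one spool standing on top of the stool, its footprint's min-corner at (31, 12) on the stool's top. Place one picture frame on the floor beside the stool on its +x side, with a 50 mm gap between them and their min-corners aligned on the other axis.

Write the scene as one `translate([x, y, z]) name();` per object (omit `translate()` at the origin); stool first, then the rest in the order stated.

stool();
translate([31, 12, 424]) spool();
translate([340, 0, 0]) picture_frame();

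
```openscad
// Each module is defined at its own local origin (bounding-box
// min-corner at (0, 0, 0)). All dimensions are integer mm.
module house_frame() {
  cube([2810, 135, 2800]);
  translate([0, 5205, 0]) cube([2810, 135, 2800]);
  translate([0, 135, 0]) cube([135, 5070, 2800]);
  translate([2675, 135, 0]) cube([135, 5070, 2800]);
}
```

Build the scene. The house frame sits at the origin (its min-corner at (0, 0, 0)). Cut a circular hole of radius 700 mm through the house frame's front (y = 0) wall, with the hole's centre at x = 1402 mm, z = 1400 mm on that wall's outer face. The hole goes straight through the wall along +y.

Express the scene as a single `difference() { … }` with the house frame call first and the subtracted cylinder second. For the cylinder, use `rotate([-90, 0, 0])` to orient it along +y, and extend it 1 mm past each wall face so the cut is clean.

difference() {
  house_frame();
  translate([1402, -1, 1400]) rotate([-90, 0, 0]) cylinder(h = 137, r = 700);
}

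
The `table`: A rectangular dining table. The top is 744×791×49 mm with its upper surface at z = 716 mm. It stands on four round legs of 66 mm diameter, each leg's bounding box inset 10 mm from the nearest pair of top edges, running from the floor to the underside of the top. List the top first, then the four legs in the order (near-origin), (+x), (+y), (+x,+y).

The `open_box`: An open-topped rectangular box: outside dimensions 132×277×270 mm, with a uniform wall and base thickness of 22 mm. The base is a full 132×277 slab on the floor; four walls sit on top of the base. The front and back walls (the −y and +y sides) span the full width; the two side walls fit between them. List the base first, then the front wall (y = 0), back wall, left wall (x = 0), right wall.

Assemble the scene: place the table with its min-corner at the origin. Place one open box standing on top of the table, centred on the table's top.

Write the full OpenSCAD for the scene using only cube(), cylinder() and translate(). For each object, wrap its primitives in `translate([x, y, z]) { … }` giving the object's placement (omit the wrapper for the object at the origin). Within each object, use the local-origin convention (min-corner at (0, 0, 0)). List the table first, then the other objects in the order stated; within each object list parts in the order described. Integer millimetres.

translate([0, 0, 667]) cube([744, 791, 49]);
translate([43, 43, 0]) cylinder(h = 667, r = 33);
translate([701, 43, 0]) cylinder(h = 667, r = 33);
translate([43, 748, 0]) cylinder(h = 667, r = 33);
translate([701, 748, 0]) cylinder(h = 667, r = 33);
translate([306, 257, 716]) {
  cube([132, 277, 22]);
  translate([0, 0, 22]) cube([132, 22, 248]);
  translate([0, 255, 22]) cube([132, 22, 248]);
  translate([0, 22, 22]) cube([22, 233, 248]);
  translate([110, 22, 22]) cube([22, 233, 248]);
}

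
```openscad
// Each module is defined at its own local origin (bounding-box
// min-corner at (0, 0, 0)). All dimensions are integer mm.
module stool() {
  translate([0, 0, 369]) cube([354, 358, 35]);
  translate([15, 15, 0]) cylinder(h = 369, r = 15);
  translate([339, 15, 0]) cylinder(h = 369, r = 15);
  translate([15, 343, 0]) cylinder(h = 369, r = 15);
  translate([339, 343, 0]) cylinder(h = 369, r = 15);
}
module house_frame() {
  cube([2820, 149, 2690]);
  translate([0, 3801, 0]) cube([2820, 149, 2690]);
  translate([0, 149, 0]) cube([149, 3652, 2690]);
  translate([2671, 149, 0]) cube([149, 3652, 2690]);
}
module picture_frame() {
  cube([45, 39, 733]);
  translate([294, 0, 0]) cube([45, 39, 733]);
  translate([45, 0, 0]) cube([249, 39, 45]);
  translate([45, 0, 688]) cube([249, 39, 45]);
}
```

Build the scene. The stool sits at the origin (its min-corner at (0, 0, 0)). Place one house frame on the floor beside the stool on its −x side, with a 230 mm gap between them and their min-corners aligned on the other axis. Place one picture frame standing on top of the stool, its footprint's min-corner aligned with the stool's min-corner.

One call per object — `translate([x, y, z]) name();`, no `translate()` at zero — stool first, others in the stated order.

stool();
translate([-3050, 0, 0]) house_frame();
translate([0, 0, 404]) picture_frame();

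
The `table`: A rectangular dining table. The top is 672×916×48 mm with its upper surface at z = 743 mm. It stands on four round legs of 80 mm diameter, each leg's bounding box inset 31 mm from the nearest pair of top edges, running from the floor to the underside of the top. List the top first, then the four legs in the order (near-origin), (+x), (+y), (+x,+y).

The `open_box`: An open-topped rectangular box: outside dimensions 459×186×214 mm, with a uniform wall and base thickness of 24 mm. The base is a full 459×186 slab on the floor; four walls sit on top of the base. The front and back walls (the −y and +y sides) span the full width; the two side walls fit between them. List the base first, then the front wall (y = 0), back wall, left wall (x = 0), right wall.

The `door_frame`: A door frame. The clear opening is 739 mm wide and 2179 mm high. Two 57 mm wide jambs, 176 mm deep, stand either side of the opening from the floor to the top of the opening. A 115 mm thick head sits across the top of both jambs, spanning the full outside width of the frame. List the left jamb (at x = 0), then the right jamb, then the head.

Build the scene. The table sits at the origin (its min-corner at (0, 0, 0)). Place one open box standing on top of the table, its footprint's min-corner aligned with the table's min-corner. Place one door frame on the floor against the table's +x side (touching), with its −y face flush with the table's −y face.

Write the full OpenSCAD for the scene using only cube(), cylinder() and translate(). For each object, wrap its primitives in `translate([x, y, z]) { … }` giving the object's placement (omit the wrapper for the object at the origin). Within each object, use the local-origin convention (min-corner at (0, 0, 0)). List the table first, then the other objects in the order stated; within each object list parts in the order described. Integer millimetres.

translate([0, 0, 695]) cube([672, 916, 48]);
translate([71, 71, 0]) cylinder(h = 695, r = 40);
translate([601, 71, 0]) cylinder(h = 695, r = 40);
translate([71, 845, 0]) cylinder(h = 695, r = 40);
translate([601, 845, 0]) cylinder(h = 695, r = 40);
translate([0, 0, 743]) {
  cube([459, 186, 24]);
  translate([0, 0, 24]) cube([459, 24, 190]);
  translate([0, 162, 24]) cube([459, 24, 190]);
  translate([0, 24, 24]) cube([24, 138, 190]);
  translate([435, 24, 24]) cube([24, 138, 190]);
}
translate([672, 0, 0]) {
  cube([57, 176, 2179]);
  translate([796, 0, 0]) cube([57, 176, 2179]);
  translate([0, 0, 2179]) cube([853, 176, 115]);
}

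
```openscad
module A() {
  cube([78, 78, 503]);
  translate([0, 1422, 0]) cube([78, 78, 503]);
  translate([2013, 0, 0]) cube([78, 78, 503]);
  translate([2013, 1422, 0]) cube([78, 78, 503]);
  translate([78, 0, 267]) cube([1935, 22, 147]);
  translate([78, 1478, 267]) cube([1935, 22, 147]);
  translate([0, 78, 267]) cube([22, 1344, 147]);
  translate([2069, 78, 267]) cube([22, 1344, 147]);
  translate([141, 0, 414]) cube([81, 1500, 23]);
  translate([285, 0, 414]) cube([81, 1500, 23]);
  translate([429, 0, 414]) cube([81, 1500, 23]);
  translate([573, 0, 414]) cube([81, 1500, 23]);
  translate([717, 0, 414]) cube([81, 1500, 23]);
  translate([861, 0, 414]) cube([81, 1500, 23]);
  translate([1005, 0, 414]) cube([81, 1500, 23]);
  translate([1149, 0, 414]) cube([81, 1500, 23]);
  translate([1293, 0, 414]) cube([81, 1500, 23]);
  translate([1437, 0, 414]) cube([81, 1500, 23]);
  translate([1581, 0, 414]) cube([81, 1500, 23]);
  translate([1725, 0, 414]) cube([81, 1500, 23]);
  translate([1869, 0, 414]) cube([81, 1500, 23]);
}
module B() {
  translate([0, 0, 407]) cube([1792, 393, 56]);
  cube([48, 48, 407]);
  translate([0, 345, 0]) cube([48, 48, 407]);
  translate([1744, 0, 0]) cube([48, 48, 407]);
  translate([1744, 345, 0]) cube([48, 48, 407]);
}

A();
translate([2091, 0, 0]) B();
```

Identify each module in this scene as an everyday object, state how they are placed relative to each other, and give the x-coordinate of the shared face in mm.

The bed frame's +x face and the bench's −x face are both at x = 2091 mm.

A is a bed frame. B is a bench. The bench is against the bed frame's +x side, with their −y faces flush. The x-coordinate of the shared face is 2091 mm.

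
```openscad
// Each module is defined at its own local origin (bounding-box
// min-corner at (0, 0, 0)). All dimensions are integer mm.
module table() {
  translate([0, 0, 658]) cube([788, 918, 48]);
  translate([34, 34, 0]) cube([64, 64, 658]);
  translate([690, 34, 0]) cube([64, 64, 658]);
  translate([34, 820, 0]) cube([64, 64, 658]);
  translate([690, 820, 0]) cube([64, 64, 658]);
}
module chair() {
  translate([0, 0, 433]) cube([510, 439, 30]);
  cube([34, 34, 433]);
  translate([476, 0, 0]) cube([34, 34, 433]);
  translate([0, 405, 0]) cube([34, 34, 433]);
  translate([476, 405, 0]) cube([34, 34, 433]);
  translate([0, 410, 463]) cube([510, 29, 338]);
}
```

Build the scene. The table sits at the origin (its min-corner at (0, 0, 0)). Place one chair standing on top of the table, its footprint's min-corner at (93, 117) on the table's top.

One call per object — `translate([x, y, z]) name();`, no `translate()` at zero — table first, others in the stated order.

table();
translate([93, 117, 706]) chair();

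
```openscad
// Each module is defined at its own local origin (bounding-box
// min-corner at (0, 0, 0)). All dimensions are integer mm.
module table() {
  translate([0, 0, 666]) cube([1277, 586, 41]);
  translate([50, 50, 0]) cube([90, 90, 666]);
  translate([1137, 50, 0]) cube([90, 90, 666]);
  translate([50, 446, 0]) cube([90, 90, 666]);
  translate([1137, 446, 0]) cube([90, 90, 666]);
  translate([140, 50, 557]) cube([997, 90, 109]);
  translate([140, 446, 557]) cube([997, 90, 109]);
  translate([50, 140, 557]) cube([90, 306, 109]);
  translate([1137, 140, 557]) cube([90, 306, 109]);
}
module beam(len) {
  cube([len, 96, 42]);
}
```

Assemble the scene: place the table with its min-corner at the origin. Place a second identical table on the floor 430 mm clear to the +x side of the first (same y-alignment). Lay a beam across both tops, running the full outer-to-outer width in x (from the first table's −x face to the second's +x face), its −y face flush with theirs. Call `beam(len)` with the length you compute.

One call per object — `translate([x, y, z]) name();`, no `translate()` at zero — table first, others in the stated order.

table();
translate([1707, 0, 0]) table();
translate([0, 0, 707]) beam(2984);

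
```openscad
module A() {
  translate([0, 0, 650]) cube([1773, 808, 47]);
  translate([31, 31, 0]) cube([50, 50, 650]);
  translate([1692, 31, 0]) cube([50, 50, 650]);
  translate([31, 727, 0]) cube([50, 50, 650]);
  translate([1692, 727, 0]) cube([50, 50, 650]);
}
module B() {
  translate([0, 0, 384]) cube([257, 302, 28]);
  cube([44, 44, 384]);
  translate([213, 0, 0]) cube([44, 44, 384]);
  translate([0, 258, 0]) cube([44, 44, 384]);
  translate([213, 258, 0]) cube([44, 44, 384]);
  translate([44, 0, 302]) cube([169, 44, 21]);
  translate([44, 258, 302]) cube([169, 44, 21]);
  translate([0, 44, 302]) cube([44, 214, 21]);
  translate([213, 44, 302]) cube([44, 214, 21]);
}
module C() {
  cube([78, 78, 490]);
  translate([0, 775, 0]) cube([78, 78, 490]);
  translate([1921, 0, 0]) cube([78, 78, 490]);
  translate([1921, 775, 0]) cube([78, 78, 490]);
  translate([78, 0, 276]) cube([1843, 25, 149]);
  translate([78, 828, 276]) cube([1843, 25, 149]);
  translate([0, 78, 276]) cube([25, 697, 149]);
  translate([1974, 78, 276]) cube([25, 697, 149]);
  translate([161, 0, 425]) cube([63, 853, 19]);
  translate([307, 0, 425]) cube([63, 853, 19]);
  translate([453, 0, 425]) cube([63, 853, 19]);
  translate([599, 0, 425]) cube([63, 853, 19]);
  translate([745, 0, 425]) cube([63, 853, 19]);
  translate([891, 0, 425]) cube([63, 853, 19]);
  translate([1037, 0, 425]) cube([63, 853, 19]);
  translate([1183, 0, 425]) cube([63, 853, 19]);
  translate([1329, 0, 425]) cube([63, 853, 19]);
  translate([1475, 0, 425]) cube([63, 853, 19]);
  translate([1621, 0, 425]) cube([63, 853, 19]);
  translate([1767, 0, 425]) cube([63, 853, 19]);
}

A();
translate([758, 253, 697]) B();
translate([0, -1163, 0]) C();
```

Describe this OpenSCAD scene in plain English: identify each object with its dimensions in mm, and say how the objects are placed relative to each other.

A is a rectangular dining table. The top is 1773×808×47 mm with its upper surface at z = 697 mm. It stands on four 50×50 mm square legs, each inset 31 mm from the nearest pair of top edges, running from the floor to the underside of the top.

B is a simple wooden stool: a rectangular seat 257 mm (x) by 302 mm (y), 28 mm thick, top face at z = 412 mm, on four square legs, each 44×44 mm in cross-section. The legs rest on z = 0, each flush with a corner of the seat. Four stretchers, 44 mm wide and 21 mm tall, connect adjacent legs with their undersides at z = 302 mm, each running between the inner faces of the legs it joins and aligned with the legs' outer faces on the other axis.

C is a bed frame 1999 mm long (x) by 853 mm wide (y). Four 78×78 mm corner posts, 490 mm tall, at the corners of the footprint. Four rails of 25 mm thickness and 149 mm height run between adjacent posts with their undersides at z = 276 mm, their outer faces flush with the outside of the frame (the two x-running rails run between the posts' inner faces; the two y-running rails run between the posts' inner faces). 12 slats, each 63 mm wide (x) and 19 mm thick, lie across the top of the two x-running rails, running the full 853 mm width of the frame in y; the slats are evenly spaced along x between the inner faces of the end posts with equal gaps (rounded down to the nearest mm) at the −x end and between each pair — any rounding remainder accumulates at the +x end.

The stool is on top of the table, centred. The bed frame is on the floor beside the table on its −y side.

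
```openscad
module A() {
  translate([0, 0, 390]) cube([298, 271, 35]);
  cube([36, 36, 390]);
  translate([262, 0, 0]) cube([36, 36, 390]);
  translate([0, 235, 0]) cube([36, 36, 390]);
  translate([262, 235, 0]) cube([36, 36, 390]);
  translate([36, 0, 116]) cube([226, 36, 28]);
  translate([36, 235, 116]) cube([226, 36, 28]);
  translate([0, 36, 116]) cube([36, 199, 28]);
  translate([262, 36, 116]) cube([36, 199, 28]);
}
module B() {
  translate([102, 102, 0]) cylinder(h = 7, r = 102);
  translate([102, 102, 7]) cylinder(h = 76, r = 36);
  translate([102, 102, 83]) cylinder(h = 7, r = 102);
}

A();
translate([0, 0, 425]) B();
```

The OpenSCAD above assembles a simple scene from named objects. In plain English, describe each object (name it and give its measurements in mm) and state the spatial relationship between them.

A is a four-legged stool. The seat is 298×271 mm, 35 mm thick, top at z = 425 mm. It stands on four square legs, each 36×36 mm in cross-section, from z = 0 to the seat underside, each flush with a corner of the seat. Four stretchers, 36 mm wide and 28 mm tall, connect adjacent legs with their undersides at z = 116 mm, each running between the inner faces of the legs it joins and aligned with the legs' outer faces on the other axis.

B is a spool: two coaxial disc flanges of radius 102 mm and thickness 7 mm, joined by a core cylinder of radius 36 mm and height 76 mm. The lower flange rests on z = 0 and the three cylinders share a vertical axis.

The spool is on top of the stool.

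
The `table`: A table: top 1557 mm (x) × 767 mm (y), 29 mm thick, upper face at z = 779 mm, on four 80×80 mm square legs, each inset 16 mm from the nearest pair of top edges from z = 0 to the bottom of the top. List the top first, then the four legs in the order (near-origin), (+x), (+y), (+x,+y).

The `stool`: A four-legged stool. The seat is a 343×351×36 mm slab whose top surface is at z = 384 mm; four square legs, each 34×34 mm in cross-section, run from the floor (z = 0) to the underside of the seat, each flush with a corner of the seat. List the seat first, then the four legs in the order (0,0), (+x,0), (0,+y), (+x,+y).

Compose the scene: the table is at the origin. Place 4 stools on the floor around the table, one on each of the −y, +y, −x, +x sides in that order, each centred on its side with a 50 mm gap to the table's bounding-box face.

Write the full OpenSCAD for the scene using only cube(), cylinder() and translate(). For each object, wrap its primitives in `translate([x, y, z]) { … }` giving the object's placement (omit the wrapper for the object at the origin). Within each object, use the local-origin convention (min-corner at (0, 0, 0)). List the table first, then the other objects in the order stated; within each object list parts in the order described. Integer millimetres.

translate([0, 0, 750]) cube([1557, 767, 29]);
translate([16, 16, 0]) cube([80, 80, 750]);
translate([1461, 16, 0]) cube([80, 80, 750]);
translate([16, 671, 0]) cube([80, 80, 750]);
translate([1461, 671, 0]) cube([80, 80, 750]);
translate([607, -401, 0]) {
  translate([0, 0, 348]) cube([343, 351, 36]);
  cube([34, 34, 348]);
  translate([309, 0, 0]) cube([34, 34, 348]);
  translate([0, 317, 0]) cube([34, 34, 348]);
  translate([309, 317, 0]) cube([34, 34, 348]);
}
translate([607, 817, 0]) {
  translate([0, 0, 348]) cube([343, 351, 36]);
  cube([34, 34, 348]);
  translate([309, 0, 0]) cube([34, 34, 348]);
  translate([0, 317, 0]) cube([34, 34, 348]);
  translate([309, 317, 0]) cube([34, 34, 348]);
}
translate([-393, 208, 0]) {
  translate([0, 0, 348]) cube([343, 351, 36]);
  cube([34, 34, 348]);
  translate([309, 0, 0]) cube([34, 34, 348]);
  translate([0, 317, 0]) cube([34, 34, 348]);
  translate([309, 317, 0]) cube([34, 34, 348]);
}
translate([1607, 208, 0]) {
  translate([0, 0, 348]) cube([343, 351, 36]);
  cube([34, 34, 348]);
  translate([309, 0, 0]) cube([34, 34, 348]);
  translate([0, 317, 0]) cube([34, 34, 348]);
  translate([309, 317, 0]) cube([34, 34, 348]);
}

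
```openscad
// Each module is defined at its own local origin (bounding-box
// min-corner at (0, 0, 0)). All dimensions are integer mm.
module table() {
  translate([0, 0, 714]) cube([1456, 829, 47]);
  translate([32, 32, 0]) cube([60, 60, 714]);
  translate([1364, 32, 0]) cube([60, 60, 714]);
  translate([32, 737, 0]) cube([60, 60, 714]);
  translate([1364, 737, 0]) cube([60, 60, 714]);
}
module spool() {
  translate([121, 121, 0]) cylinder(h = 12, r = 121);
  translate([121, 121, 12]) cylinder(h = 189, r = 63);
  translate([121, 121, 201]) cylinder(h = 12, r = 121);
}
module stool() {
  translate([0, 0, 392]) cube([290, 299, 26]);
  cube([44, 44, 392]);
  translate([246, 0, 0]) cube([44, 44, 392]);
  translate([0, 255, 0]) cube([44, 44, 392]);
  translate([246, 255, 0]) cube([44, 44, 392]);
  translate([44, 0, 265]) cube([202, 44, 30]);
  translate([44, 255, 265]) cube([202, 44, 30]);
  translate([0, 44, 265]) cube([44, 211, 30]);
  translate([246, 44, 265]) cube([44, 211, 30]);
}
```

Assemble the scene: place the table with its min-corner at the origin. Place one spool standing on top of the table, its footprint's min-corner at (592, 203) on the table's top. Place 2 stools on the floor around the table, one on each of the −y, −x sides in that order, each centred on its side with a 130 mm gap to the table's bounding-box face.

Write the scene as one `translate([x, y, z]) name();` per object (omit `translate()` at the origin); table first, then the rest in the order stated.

table();
translate([592, 203, 761]) spool();
translate([583, -429, 0]) stool();
translate([-420, 265, 0]) stool();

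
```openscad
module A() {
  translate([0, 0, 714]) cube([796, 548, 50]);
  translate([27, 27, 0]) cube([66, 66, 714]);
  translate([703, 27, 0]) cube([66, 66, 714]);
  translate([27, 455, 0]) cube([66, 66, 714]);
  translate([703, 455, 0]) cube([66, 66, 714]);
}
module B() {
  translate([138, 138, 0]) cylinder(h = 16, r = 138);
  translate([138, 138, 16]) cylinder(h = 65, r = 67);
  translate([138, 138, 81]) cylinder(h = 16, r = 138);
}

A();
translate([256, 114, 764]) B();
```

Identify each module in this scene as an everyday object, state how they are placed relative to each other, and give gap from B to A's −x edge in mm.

A is a table. B is a spool. The spool is on top of the table. The gap from the spool to the table's −x edge is 256 mm.

The spool's min-x is at 256; the table's min-x is 0; gap = 256 mm.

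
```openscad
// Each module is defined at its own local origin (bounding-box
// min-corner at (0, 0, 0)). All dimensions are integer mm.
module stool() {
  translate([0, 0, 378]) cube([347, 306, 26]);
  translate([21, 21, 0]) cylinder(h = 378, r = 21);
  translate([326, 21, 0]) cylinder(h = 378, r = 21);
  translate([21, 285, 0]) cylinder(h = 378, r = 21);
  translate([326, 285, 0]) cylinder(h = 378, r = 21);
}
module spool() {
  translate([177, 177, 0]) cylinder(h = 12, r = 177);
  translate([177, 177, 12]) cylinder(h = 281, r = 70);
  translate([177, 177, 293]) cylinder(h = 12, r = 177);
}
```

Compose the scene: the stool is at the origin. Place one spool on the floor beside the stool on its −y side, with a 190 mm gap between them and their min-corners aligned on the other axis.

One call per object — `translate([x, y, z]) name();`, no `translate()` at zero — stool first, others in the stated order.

stool();
translate([0, -544, 0]) spool();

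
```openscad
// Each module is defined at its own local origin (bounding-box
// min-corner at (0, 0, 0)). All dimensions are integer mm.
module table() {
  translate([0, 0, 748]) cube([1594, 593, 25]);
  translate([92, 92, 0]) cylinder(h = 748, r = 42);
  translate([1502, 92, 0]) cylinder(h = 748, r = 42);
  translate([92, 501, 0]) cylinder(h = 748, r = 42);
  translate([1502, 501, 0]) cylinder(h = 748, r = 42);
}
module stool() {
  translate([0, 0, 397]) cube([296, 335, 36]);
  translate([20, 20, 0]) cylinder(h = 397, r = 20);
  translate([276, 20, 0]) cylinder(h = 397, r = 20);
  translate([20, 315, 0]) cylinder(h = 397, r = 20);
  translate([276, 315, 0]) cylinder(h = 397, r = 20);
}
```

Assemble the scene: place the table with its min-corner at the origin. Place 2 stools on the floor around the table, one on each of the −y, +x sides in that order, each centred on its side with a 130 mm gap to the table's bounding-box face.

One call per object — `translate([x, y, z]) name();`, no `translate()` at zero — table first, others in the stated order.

table();
translate([649, -465, 0]) stool();
translate([1724, 129, 0]) stool();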